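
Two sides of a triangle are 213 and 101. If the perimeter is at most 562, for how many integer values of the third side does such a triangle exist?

Triangle inequality: 112 < x < 314. Perimeter ≤ 562 gives x ≤ 562 − 213 − 101 = 248.
So 112 < x ≤ 248; integers 113 through 248: 136 values.

136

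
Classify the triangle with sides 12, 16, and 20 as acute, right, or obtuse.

Compare the square of the longest side to the sum of squares of the other two: 12² + 16² = 400 = 20².

right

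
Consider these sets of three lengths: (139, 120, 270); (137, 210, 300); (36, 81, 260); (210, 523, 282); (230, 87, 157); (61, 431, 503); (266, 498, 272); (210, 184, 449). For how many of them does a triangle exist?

3

(120,139,270): 120+139 ≤ 270 → not valid
(137,210,300): 137+210 > 300 → valid
(36,81,260): 36+81 ≤ 260 → not valid
(210,282,523): 210+282 ≤ 523 → not valid
(87,157,230): 87+157 > 230 → valid
(61,431,503): 61+431 ≤ 503 → not valid
(266,272,498): 266+272 > 498 → valid
(184,210,449): 184+210 ≤ 449 → not valid
3 of the 8 triples form a triangle.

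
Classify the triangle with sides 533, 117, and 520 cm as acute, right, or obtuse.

Compare the square of the longest side to the sum of squares of the other two: 117² + 520² = 284089 = 533².

right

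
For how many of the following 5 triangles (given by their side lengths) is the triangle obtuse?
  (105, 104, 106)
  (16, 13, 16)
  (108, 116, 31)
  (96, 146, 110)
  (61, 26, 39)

(105,104,106): 104²+105² = 21841 > 11236 = 106² → acute
(16,13,16): 13²+16² = 425 > 256 = 16² → acute
(108,116,31): 31²+108² = 12625 < 13456 = 116² → obtuse
(96,146,110): 96²+110² = 21316 = 146² → right
(61,26,39): 26²+39² = 2197 < 3721 = 61² → obtuse
2 of the 5 are obtuse.

2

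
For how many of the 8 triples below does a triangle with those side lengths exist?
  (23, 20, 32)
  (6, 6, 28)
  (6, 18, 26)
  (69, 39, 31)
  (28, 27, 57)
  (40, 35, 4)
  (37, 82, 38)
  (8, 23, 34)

(20,23,32): 20+23 > 32 → valid
(6,6,28): 6+6 ≤ 28 → not valid
(6,18,26): 6+18 ≤ 26 → not valid
(31,39,69): 31+39 > 69 → valid
(27,28,57): 27+28 ≤ 57 → not valid
(4,35,40): 4+35 ≤ 40 → not valid
(37,38,82): 37+38 ≤ 82 → not valid
(8,23,34): 8+23 ≤ 34 → not valid
2 of the 8 triples form a triangle.

2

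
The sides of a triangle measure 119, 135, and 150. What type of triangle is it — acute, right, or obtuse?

Compare the square of the longest side to the sum of squares of the other two: 119² + 135² = 32386 > 22500 = 150².

acute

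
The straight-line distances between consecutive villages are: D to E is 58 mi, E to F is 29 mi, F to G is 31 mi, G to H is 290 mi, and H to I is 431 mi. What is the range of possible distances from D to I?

The maximum is all hops collinear in one direction: 58 + 29 + 31 + 290 + 431 = 839.
The longest hop is 431; the others sum to 408. Folding the others back against it leaves at least 431 − 408 = 23.

23 ≤ DI ≤ 839 mi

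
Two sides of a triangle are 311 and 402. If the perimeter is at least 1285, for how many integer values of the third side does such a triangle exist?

Triangle inequality: 91 < x < 713. Perimeter ≥ 1285 gives x ≥ 1285 − 311 − 402 = 572.
So 572 ≤ x < 713; integers 572 through 712: 141 values.

141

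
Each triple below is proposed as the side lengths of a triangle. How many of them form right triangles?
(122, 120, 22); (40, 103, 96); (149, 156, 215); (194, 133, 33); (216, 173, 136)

(122,120,22): 22²+120² = 14884 = 122² → right
(40,103,96): 40²+96² = 10816 > 10609 = 103² → acute
(149,156,215): 149²+156² = 46537 > 46225 = 215² → acute
(194,133,33): 33+133 ≤ 194, not a triangle
(216,173,136): 136²+173² = 48425 > 46656 = 216² → acute
1 of the 5 is right.

1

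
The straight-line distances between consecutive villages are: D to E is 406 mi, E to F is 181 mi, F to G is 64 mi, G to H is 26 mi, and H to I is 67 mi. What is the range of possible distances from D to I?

The maximum is all hops collinear in one direction: 406 + 181 + 64 + 26 + 67 = 744.
The longest hop is 406; the others sum to 338. Folding the others back against it leaves at least 406 − 338 = 68.

68 ≤ DI ≤ 744 mi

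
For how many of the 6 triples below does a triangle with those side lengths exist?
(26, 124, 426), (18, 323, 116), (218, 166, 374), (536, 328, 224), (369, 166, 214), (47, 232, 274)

4

(26,124,426): 26+124 ≤ 426 → not valid
(18,116,323): 18+116 ≤ 323 → not valid
(166,218,374): 166+218 > 374 → valid
(224,328,536): 224+328 > 536 → valid
(166,214,369): 166+214 > 369 → valid
(47,232,274): 47+232 > 274 → valid
4 of the 6 triples form a triangle.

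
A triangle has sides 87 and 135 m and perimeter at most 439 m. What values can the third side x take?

48 < x ≤ 217

Triangle inequality alone gives 48 < x < 222.
The perimeter condition gives x ≤ 439 − 87 − 135 = 217.
Intersecting the two: 48 < x ≤ 217.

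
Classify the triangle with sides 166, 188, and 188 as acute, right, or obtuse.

acute

Compare the square of the longest side to the sum of squares of the other two: 166² + 188² = 62900 > 35344 = 188².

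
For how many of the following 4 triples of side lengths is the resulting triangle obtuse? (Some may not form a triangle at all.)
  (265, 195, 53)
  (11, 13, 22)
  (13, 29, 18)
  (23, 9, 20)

(265,195,53): 53+195 ≤ 265, not a triangle
(11,13,22): 11²+13² = 290 < 484 = 22² → obtuse
(13,29,18): 13²+18² = 493 < 841 = 29² → obtuse
(23,9,20): 9²+20² = 481 < 529 = 23² → obtuse
3 of the 4 are obtuse.

3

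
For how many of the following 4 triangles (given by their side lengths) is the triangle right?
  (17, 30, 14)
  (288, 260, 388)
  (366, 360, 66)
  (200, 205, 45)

(17,30,14): 14²+17² = 485 < 900 = 30² → obtuse
(288,260,388): 260²+288² = 150544 = 388² → right
(366,360,66): 66²+360² = 133956 = 366² → right
(200,205,45): 45²+200² = 42025 = 205² → right
3 of the 4 are right.

3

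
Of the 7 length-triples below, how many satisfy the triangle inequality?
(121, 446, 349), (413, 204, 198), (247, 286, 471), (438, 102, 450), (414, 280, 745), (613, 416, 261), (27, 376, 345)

4

(121,349,446): 121+349 > 446 → valid
(198,204,413): 198+204 ≤ 413 → not valid
(247,286,471): 247+286 > 471 → valid
(102,438,450): 102+438 > 450 → valid
(280,414,745): 280+414 ≤ 745 → not valid
(261,416,613): 261+416 > 613 → valid
(27,345,376): 27+345 ≤ 376 → not valid
4 of the 7 triples form a triangle.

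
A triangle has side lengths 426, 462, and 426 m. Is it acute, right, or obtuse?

Compare the square of the longest side to the sum of squares of the other two: 426² + 426² = 362952 > 213444 = 462².

acute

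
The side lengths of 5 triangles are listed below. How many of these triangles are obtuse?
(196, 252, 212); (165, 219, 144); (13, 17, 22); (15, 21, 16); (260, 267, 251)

1

(196,252,212): 196²+212² = 83360 > 63504 = 252² → acute
(165,219,144): 144²+165² = 47961 = 219² → right
(13,17,22): 13²+17² = 458 < 484 = 22² → obtuse
(15,21,16): 15²+16² = 481 > 441 = 21² → acute
(260,267,251): 251²+260² = 130601 > 71289 = 267² → acute
1 of the 5 is obtuse.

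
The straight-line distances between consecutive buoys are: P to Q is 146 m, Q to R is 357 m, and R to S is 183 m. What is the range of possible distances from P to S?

The maximum is all hops collinear in one direction: 146 + 357 + 183 = 686.
The longest hop is 357; the others sum to 329. Folding the others back against it leaves at least 357 − 329 = 28.

28 ≤ PS ≤ 686 m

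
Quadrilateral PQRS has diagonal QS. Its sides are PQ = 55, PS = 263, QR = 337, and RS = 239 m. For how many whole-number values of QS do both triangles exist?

109

From triangle PQS: 208 < QS < 318.
From triangle RQS: 98 < QS < 576.
Intersection: 208 < QS < 318, so integers 209 through 317: 109 values.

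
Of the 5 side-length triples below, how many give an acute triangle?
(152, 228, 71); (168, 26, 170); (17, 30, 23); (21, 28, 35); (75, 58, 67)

1

(152,228,71): 71+152 ≤ 228, not a triangle
(168,26,170): 26²+168² = 28900 = 170² → right
(17,30,23): 17²+23² = 818 < 900 = 30² → obtuse
(21,28,35): 21²+28² = 1225 = 35² → right
(75,58,67): 58²+67² = 7853 > 5625 = 75² → acute
1 of the 5 is acute.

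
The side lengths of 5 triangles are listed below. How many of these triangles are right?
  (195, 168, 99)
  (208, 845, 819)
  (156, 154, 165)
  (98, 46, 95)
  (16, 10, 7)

2

(195,168,99): 99²+168² = 38025 = 195² → right
(208,845,819): 208²+819² = 714025 = 845² → right
(156,154,165): 154²+156² = 48052 > 27225 = 165² → acute
(98,46,95): 46²+95² = 11141 > 9604 = 98² → acute
(16,10,7): 7²+10² = 149 < 256 = 16² → obtuse
2 of the 5 are right.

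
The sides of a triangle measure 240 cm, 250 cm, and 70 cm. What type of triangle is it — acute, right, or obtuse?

right

Compare the square of the longest side to the sum of squares of the other two: 70² + 240² = 62500 = 250².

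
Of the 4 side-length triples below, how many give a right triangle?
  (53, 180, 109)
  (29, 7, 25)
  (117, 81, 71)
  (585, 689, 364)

1

(53,180,109): 53+109 ≤ 180, not a triangle
(29,7,25): 7²+25² = 674 < 841 = 29² → obtuse
(117,81,71): 71²+81² = 11602 < 13689 = 117² → obtuse
(585,689,364): 364²+585² = 474721 = 689² → right
1 of the 4 is right.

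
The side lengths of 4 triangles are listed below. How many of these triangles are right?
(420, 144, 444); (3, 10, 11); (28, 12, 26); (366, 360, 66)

2

(420,144,444): 144²+420² = 197136 = 444² → right
(3,10,11): 3²+10² = 109 < 121 = 11² → obtuse
(28,12,26): 12²+26² = 820 > 784 = 28² → acute
(366,360,66): 66²+360² = 133956 = 366² → right
2 of the 4 are right.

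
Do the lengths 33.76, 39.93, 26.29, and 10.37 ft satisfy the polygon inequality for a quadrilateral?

A quadrilateral exists iff every side is shorter than the sum of the others — equivalently, the longest side is less than the sum of the rest.
Longest side 39.93 < 70.42 (sum of the remaining 3), so yes.

Yes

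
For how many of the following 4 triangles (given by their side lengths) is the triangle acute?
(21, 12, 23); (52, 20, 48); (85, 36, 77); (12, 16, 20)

(21,12,23): 12²+21² = 585 > 529 = 23² → acute
(52,20,48): 20²+48² = 2704 = 52² → right
(85,36,77): 36²+77² = 7225 = 85² → right
(12,16,20): 12²+16² = 400 = 20² → right
1 of the 4 is acute.

1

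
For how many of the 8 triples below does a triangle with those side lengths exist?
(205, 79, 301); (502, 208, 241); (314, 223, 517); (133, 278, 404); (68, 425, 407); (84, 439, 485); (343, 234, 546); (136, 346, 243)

6

(79,205,301): 79+205 ≤ 301 → not valid
(208,241,502): 208+241 ≤ 502 → not valid
(223,314,517): 223+314 > 517 → valid
(133,278,404): 133+278 > 404 → valid
(68,407,425): 68+407 > 425 → valid
(84,439,485): 84+439 > 485 → valid
(234,343,546): 234+343 > 546 → valid
(136,243,346): 136+243 > 346 → valid
6 of the 8 triples form a triangle.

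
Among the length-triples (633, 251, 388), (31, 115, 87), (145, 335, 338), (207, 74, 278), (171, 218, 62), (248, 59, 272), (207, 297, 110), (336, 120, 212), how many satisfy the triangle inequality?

(251,388,633): 251+388 > 633 → valid
(31,87,115): 31+87 > 115 → valid
(145,335,338): 145+335 > 338 → valid
(74,207,278): 74+207 > 278 → valid
(62,171,218): 62+171 > 218 → valid
(59,248,272): 59+248 > 272 → valid
(110,207,297): 110+207 > 297 → valid
(120,212,336): 120+212 ≤ 336 → not valid
7 of the 8 triples form a triangle.

7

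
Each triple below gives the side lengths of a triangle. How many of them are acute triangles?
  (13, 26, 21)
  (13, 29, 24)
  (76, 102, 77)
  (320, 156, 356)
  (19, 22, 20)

(13,26,21): 13²+21² = 610 < 676 = 26² → obtuse
(13,29,24): 13²+24² = 745 < 841 = 29² → obtuse
(76,102,77): 76²+77² = 11705 > 10404 = 102² → acute
(320,156,356): 156²+320² = 126736 = 356² → right
(19,22,20): 19²+20² = 761 > 484 = 22² → acute
2 of the 5 are acute.

2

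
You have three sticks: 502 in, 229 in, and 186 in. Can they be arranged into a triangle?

The longest side is 502, but the other two sum to only 415.
415 < 502, so the triangle inequality fails.

No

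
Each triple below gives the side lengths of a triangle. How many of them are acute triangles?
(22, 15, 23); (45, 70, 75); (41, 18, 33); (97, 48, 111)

(22,15,23): 15²+22² = 709 > 529 = 23² → acute
(45,70,75): 45²+70² = 6925 > 5625 = 75² → acute
(41,18,33): 18²+33² = 1413 < 1681 = 41² → obtuse
(97,48,111): 48²+97² = 11713 < 12321 = 111² → obtuse
2 of the 4 are acute.

2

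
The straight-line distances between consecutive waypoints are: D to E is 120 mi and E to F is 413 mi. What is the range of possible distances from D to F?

By the triangle inequality, |120 − 413| ≤ DF ≤ 120 + 413.

293 ≤ DF ≤ 533 mi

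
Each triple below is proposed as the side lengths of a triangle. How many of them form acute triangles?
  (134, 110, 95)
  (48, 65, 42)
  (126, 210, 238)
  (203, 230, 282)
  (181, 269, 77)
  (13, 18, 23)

3

(134,110,95): 95²+110² = 21125 > 17956 = 134² → acute
(48,65,42): 42²+48² = 4068 < 4225 = 65² → obtuse
(126,210,238): 126²+210² = 59976 > 56644 = 238² → acute
(203,230,282): 203²+230² = 94109 > 79524 = 282² → acute
(181,269,77): 77+181 ≤ 269, not a triangle
(13,18,23): 13²+18² = 493 < 529 = 23² → obtuse
3 of the 6 are acute.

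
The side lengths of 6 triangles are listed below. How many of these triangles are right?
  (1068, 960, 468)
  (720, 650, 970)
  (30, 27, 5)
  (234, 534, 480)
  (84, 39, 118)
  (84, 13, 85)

(1068,960,468): 468²+960² = 1140624 = 1068² → right
(720,650,970): 650²+720² = 940900 = 970² → right
(30,27,5): 5²+27² = 754 < 900 = 30² → obtuse
(234,534,480): 234²+480² = 285156 = 534² → right
(84,39,118): 39²+84² = 8577 < 13924 = 118² → obtuse
(84,13,85): 13²+84² = 7225 = 85² → right
4 of the 6 are right.

4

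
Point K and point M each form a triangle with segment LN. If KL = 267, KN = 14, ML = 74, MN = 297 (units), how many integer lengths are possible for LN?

27

From triangle KLN: 253 < LN < 281.
From triangle MLN: 223 < LN < 371.
Intersection: 253 < LN < 281, so integers 254 through 280: 27 values.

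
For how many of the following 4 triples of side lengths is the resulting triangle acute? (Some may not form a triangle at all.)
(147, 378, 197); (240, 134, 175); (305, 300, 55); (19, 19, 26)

(147,378,197): 147+197 ≤ 378, not a triangle
(240,134,175): 134²+175² = 48581 < 57600 = 240² → obtuse
(305,300,55): 55²+300² = 93025 = 305² → right
(19,19,26): 19²+19² = 722 > 676 = 26² → acute
1 of the 4 is acute.

1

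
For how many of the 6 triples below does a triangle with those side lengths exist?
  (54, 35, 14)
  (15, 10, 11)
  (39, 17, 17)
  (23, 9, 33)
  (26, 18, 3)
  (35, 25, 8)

1

(14,35,54): 14+35 ≤ 54 → not valid
(10,11,15): 10+11 > 15 → valid
(17,17,39): 17+17 ≤ 39 → not valid
(9,23,33): 9+23 ≤ 33 → not valid
(3,18,26): 3+18 ≤ 26 → not valid
(8,25,35): 8+25 ≤ 35 → not valid
1 of the 6 triples forms a triangle.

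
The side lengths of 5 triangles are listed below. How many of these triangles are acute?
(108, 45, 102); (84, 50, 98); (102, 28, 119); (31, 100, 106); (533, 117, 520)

(108,45,102): 45²+102² = 12429 > 11664 = 108² → acute
(84,50,98): 50²+84² = 9556 < 9604 = 98² → obtuse
(102,28,119): 28²+102² = 11188 < 14161 = 119² → obtuse
(31,100,106): 31²+100² = 10961 < 11236 = 106² → obtuse
(533,117,520): 117²+520² = 284089 = 533² → right
1 of the 5 is acute.

1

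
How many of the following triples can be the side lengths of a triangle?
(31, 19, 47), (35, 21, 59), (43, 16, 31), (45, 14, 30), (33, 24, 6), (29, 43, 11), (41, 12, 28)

(19,31,47): 19+31 > 47 → valid
(21,35,59): 21+35 ≤ 59 → not valid
(16,31,43): 16+31 > 43 → valid
(14,30,45): 14+30 ≤ 45 → not valid
(6,24,33): 6+24 ≤ 33 → not valid
(11,29,43): 11+29 ≤ 43 → not valid
(12,28,41): 12+28 ≤ 41 → not valid
2 of the 7 triples form a triangle.

2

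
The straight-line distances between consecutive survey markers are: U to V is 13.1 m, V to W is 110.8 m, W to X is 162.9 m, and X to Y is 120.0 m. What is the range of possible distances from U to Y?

The maximum is all hops collinear in one direction: 13.1 + 110.8 + 162.9 + 120.0 = 406.8.
The longest hop is 162.9; the others sum to 243.9. Since 162.9 ≤ 243.9, the path can fold back on itself completely, so the minimum distance is 0.

0 ≤ UY ≤ 406.8 m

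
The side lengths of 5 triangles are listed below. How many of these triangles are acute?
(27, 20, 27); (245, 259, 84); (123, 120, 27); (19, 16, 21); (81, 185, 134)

(27,20,27): 20²+27² = 1129 > 729 = 27² → acute
(245,259,84): 84²+245² = 67081 = 259² → right
(123,120,27): 27²+120² = 15129 = 123² → right
(19,16,21): 16²+19² = 617 > 441 = 21² → acute
(81,185,134): 81²+134² = 24517 < 34225 = 185² → obtuse
2 of the 5 are acute.

2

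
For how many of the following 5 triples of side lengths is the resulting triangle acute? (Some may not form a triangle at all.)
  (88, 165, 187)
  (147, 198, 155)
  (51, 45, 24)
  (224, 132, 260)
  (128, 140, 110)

(88,165,187): 88²+165² = 34969 = 187² → right
(147,198,155): 147²+155² = 45634 > 39204 = 198² → acute
(51,45,24): 24²+45² = 2601 = 51² → right
(224,132,260): 132²+224² = 67600 = 260² → right
(128,140,110): 110²+128² = 28484 > 19600 = 140² → acute
2 of the 5 are acute.

2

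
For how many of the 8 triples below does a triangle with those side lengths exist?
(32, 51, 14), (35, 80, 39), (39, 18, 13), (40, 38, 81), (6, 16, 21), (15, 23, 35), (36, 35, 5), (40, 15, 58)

(14,32,51): 14+32 ≤ 51 → not valid
(35,39,80): 35+39 ≤ 80 → not valid
(13,18,39): 13+18 ≤ 39 → not valid
(38,40,81): 38+40 ≤ 81 → not valid
(6,16,21): 6+16 > 21 → valid
(15,23,35): 15+23 > 35 → valid
(5,35,36): 5+35 > 36 → valid
(15,40,58): 15+40 ≤ 58 → not valid
3 of the 8 triples form a triangle.

3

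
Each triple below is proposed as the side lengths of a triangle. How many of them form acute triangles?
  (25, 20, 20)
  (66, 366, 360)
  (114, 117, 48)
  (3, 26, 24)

2

(25,20,20): 20²+20² = 800 > 625 = 25² → acute
(66,366,360): 66²+360² = 133956 = 366² → right
(114,117,48): 48²+114² = 15300 > 13689 = 117² → acute
(3,26,24): 3²+24² = 585 < 676 = 26² → obtuse
2 of the 4 are acute.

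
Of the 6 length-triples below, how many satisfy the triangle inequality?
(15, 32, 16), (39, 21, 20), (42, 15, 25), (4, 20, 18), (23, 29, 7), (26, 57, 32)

4

(15,16,32): 15+16 ≤ 32 → not valid
(20,21,39): 20+21 > 39 → valid
(15,25,42): 15+25 ≤ 42 → not valid
(4,18,20): 4+18 > 20 → valid
(7,23,29): 7+23 > 29 → valid
(26,32,57): 26+32 > 57 → valid
4 of the 6 triples form a triangle.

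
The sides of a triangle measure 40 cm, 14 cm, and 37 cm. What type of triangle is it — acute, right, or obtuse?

Compare the square of the longest side to the sum of squares of the other two: 14² + 37² = 1565 < 1600 = 40².

obtuse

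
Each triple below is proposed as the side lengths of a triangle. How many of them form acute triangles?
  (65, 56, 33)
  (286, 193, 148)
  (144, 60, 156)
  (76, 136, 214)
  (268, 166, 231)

1

(65,56,33): 33²+56² = 4225 = 65² → right
(286,193,148): 148²+193² = 59153 < 81796 = 286² → obtuse
(144,60,156): 60²+144² = 24336 = 156² → right
(76,136,214): 76+136 ≤ 214, not a triangle
(268,166,231): 166²+231² = 80917 > 71824 = 268² → acute
1 of the 5 is acute.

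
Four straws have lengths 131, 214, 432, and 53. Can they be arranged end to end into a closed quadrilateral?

For a quadrilateral, each side must be shorter than the sum of the others.
Here the longest side is 432, but the remaining 3 sides sum to only 398.

No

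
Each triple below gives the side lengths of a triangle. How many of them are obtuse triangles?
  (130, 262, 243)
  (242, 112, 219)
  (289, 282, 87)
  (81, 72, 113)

(130,262,243): 130²+243² = 75949 > 68644 = 262² → acute
(242,112,219): 112²+219² = 60505 > 58564 = 242² → acute
(289,282,87): 87²+282² = 87093 > 83521 = 289² → acute
(81,72,113): 72²+81² = 11745 < 12769 = 113² → obtuse
1 of the 4 is obtuse.

1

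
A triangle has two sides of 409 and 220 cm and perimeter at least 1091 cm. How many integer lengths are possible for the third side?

Triangle inequality: 189 < x < 629. Perimeter ≥ 1091 gives x ≥ 1091 − 409 − 220 = 462.
So 462 ≤ x < 629; integers 462 through 628: 167 values.

167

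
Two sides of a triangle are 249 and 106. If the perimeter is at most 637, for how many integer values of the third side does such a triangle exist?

Triangle inequality: 143 < x < 355. Perimeter ≤ 637 gives x ≤ 637 − 249 − 106 = 282.
So 143 < x ≤ 282; integers 144 through 282: 139 values.

139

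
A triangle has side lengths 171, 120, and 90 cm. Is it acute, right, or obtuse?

obtuse

Compare the square of the longest side to the sum of squares of the other two: 90² + 120² = 22500 < 29241 = 171².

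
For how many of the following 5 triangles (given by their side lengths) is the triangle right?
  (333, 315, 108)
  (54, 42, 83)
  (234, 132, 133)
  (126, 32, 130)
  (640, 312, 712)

3

(333,315,108): 108²+315² = 110889 = 333² → right
(54,42,83): 42²+54² = 4680 < 6889 = 83² → obtuse
(234,132,133): 132²+133² = 35113 < 54756 = 234² → obtuse
(126,32,130): 32²+126² = 16900 = 130² → right
(640,312,712): 312²+640² = 506944 = 712² → right
3 of the 5 are right.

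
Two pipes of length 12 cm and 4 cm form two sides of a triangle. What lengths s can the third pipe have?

8 < s < 16

By the triangle inequality, s must be less than 12 + 4 = 16 and greater than |12 − 4| = 8.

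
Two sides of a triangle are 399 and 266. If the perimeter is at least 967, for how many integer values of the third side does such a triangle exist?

363

Triangle inequality: 133 < x < 665. Perimeter ≥ 967 gives x ≥ 967 − 399 − 266 = 302.
So 302 ≤ x < 665; integers 302 through 664: 363 values.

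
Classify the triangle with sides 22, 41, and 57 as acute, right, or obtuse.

Compare the square of the longest side to the sum of squares of the other two: 22² + 41² = 2165 < 3249 = 57².

obtuse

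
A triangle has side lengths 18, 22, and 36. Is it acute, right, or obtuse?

Compare the square of the longest side to the sum of squares of the other two: 18² + 22² = 808 < 1296 = 36².

obtuse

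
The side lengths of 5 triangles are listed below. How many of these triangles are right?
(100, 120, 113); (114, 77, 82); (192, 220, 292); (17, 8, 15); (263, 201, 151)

(100,120,113): 100²+113² = 22769 > 14400 = 120² → acute
(114,77,82): 77²+82² = 12653 < 12996 = 114² → obtuse
(192,220,292): 192²+220² = 85264 = 292² → right
(17,8,15): 8²+15² = 289 = 17² → right
(263,201,151): 151²+201² = 63202 < 69169 = 263² → obtuse
2 of the 5 are right.

2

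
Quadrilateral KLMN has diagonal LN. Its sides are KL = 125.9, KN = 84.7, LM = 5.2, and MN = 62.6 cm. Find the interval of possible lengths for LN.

From triangle KLN: |125.9 − 84.7| < LN < 125.9 + 84.7, i.e. 41.2 < LN < 210.6.
From triangle MLN: 57.4 < LN < 67.8.
Both must hold, so LN lies in the intersection.

57.4 < LN < 67.8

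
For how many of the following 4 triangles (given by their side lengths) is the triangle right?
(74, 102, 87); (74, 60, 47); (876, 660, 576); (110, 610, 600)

2

(74,102,87): 74²+87² = 13045 > 10404 = 102² → acute
(74,60,47): 47²+60² = 5809 > 5476 = 74² → acute
(876,660,576): 576²+660² = 767376 = 876² → right
(110,610,600): 110²+600² = 372100 = 610² → right
2 of the 4 are right.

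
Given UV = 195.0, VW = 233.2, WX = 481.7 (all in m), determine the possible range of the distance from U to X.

53.5 ≤ UX ≤ 909.9 m

The maximum is all hops collinear in one direction: 195.0 + 233.2 + 481.7 = 909.9.
The longest hop is 481.7; the others sum to 428.2. Folding the others back against it leaves at least 481.7 − 428.2 = 53.5.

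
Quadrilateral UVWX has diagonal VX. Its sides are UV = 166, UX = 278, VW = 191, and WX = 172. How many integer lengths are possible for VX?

From triangle UVX: 112 < VX < 444.
From triangle WVX: 19 < VX < 363.
Intersection: 112 < VX < 363, so integers 113 through 362: 250 values.

250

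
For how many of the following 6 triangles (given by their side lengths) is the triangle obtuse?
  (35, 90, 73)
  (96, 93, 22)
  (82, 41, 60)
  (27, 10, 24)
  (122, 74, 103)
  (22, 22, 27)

4

(35,90,73): 35²+73² = 6554 < 8100 = 90² → obtuse
(96,93,22): 22²+93² = 9133 < 9216 = 96² → obtuse
(82,41,60): 41²+60² = 5281 < 6724 = 82² → obtuse
(27,10,24): 10²+24² = 676 < 729 = 27² → obtuse
(122,74,103): 74²+103² = 16085 > 14884 = 122² → acute
(22,22,27): 22²+22² = 968 > 729 = 27² → acute
4 of the 6 are obtuse.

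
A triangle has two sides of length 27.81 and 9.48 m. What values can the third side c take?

By the triangle inequality, c must be less than 27.81 + 9.48 = 37.29 and greater than |27.81 − 9.48| = 18.33.

18.33 < c < 37.29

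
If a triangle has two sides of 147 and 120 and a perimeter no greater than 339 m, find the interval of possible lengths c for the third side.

27 < c ≤ 72 m

Triangle inequality alone gives 27 < c < 267.
The perimeter condition gives c ≤ 339 − 147 − 120 = 72.
Intersecting the two: 27 < c ≤ 72.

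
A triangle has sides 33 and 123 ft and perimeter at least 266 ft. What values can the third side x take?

110 ≤ x < 156

Triangle inequality alone gives 90 < x < 156.
The perimeter condition gives x ≥ 266 − 33 − 123 = 110.
Intersecting the two: 110 ≤ x < 156.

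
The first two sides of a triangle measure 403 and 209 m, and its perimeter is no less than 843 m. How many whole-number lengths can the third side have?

Triangle inequality: 194 < x < 612. Perimeter ≥ 843 gives x ≥ 843 − 403 − 209 = 231.
So 231 ≤ x < 612; integers 231 through 611: 381 values.

381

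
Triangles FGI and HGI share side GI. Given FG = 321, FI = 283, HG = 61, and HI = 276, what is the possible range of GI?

From triangle FGI: |321 − 283| < GI < 321 + 283, i.e. 38 < GI < 604.
From triangle HGI: 215 < GI < 337.
Both must hold, so GI lies in the intersection.

215 < GI < 337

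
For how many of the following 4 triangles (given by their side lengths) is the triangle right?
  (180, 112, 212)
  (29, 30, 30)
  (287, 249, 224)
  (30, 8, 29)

1

(180,112,212): 112²+180² = 44944 = 212² → right
(29,30,30): 29²+30² = 1741 > 900 = 30² → acute
(287,249,224): 224²+249² = 112177 > 82369 = 287² → acute
(30,8,29): 8²+29² = 905 > 900 = 30² → acute
1 of the 4 is right.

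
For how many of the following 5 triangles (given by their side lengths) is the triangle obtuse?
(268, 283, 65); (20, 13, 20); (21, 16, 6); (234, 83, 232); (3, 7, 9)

3

(268,283,65): 65²+268² = 76049 < 80089 = 283² → obtuse
(20,13,20): 13²+20² = 569 > 400 = 20² → acute
(21,16,6): 6²+16² = 292 < 441 = 21² → obtuse
(234,83,232): 83²+232² = 60713 > 54756 = 234² → acute
(3,7,9): 3²+7² = 58 < 81 = 9² → obtuse
3 of the 5 are obtuse.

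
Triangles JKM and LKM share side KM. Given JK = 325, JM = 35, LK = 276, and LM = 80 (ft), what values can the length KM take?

290 < KM < 356

From triangle JKM: |325 − 35| < KM < 325 + 35, i.e. 290 < KM < 360.
From triangle LKM: 196 < KM < 356.
Both must hold, so KM lies in the intersection.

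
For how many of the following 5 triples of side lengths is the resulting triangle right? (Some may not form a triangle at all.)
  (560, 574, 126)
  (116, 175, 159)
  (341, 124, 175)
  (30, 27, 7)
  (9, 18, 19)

(560,574,126): 126²+560² = 329476 = 574² → right
(116,175,159): 116²+159² = 38737 > 30625 = 175² → acute
(341,124,175): 124+175 ≤ 341, not a triangle
(30,27,7): 7²+27² = 778 < 900 = 30² → obtuse
(9,18,19): 9²+18² = 405 > 361 = 19² → acute
1 of the 5 is right.

1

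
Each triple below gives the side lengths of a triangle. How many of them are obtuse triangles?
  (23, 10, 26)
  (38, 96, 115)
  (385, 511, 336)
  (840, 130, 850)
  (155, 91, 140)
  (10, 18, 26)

3

(23,10,26): 10²+23² = 629 < 676 = 26² → obtuse
(38,96,115): 38²+96² = 10660 < 13225 = 115² → obtuse
(385,511,336): 336²+385² = 261121 = 511² → right
(840,130,850): 130²+840² = 722500 = 850² → right
(155,91,140): 91²+140² = 27881 > 24025 = 155² → acute
(10,18,26): 10²+18² = 424 < 676 = 26² → obtuse
3 of the 6 are obtuse.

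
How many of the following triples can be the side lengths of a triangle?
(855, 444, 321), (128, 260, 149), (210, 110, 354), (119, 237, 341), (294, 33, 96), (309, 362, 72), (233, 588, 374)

(321,444,855): 321+444 ≤ 855 → not valid
(128,149,260): 128+149 > 260 → valid
(110,210,354): 110+210 ≤ 354 → not valid
(119,237,341): 119+237 > 341 → valid
(33,96,294): 33+96 ≤ 294 → not valid
(72,309,362): 72+309 > 362 → valid
(233,374,588): 233+374 > 588 → valid
4 of the 7 triples form a triangle.

4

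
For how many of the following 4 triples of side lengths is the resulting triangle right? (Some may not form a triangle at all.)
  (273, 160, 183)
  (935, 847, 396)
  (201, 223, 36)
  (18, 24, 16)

1

(273,160,183): 160²+183² = 59089 < 74529 = 273² → obtuse
(935,847,396): 396²+847² = 874225 = 935² → right
(201,223,36): 36²+201² = 41697 < 49729 = 223² → obtuse
(18,24,16): 16²+18² = 580 > 576 = 24² → acute
1 of the 4 is right.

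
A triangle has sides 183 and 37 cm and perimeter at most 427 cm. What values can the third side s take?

Triangle inequality alone gives 146 < s < 220.
The perimeter condition gives s ≤ 427 − 183 − 37 = 207.
Intersecting the two: 146 < s ≤ 207.

146 < s ≤ 207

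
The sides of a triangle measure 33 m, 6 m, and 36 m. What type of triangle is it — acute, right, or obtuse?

obtuse

Compare the square of the longest side to the sum of squares of the other two: 6² + 33² = 1125 < 1296 = 36².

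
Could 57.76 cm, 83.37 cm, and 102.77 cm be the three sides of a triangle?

Yes

The longest side is 102.77, and the other two sum to 141.13.
Since 141.13 > 102.77, the triangle inequality holds.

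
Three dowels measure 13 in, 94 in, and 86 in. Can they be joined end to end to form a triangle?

The longest side is 94, and the other two sum to 99.
Since 99 > 94, the triangle inequality holds.

Yes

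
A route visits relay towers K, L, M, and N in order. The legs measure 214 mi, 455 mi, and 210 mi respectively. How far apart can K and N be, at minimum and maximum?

31 ≤ KN ≤ 879 mi

The maximum is all hops collinear in one direction: 214 + 455 + 210 = 879.
The longest hop is 455; the others sum to 424. Folding the others back against it leaves at least 455 − 424 = 31.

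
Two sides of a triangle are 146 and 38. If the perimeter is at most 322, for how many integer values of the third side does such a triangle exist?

Triangle inequality: 108 < x < 184. Perimeter ≤ 322 gives x ≤ 322 − 146 − 38 = 138.
So 108 < x ≤ 138; integers 109 through 138: 30 values.

30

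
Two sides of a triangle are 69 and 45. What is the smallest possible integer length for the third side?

The third side must be strictly greater than |69 − 45| = 24.
The smallest integer above 24 is 25.

25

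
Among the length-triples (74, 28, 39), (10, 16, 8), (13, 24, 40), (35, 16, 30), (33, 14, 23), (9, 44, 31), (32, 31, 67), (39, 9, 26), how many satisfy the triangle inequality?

3

(28,39,74): 28+39 ≤ 74 → not valid
(8,10,16): 8+10 > 16 → valid
(13,24,40): 13+24 ≤ 40 → not valid
(16,30,35): 16+30 > 35 → valid
(14,23,33): 14+23 > 33 → valid
(9,31,44): 9+31 ≤ 44 → not valid
(31,32,67): 31+32 ≤ 67 → not valid
(9,26,39): 9+26 ≤ 39 → not valid
3 of the 8 triples form a triangle.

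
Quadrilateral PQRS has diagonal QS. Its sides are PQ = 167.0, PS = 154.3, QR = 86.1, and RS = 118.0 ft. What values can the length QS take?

31.9 < QS < 204.1

From triangle PQS: |167.0 − 154.3| < QS < 167.0 + 154.3, i.e. 12.7 < QS < 321.3.
From triangle RQS: 31.9 < QS < 204.1.
Both must hold, so QS lies in the intersection.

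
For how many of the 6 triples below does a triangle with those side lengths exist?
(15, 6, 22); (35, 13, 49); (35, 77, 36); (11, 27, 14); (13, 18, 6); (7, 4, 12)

(6,15,22): 6+15 ≤ 22 → not valid
(13,35,49): 13+35 ≤ 49 → not valid
(35,36,77): 35+36 ≤ 77 → not valid
(11,14,27): 11+14 ≤ 27 → not valid
(6,13,18): 6+13 > 18 → valid
(4,7,12): 4+7 ≤ 12 → not valid
1 of the 6 triples forms a triangle.

1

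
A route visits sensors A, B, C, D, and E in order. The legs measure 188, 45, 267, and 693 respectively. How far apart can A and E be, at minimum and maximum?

193 ≤ AE ≤ 1193

The maximum is all hops collinear in one direction: 188 + 45 + 267 + 693 = 1193.
The longest hop is 693; the others sum to 500. Folding the others back against it leaves at least 693 − 500 = 193.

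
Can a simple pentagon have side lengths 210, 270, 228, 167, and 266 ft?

Yes

A pentagon exists iff every side is shorter than the sum of the others — equivalently, the longest side is less than the sum of the rest.
Longest side 270 < 871 (sum of the remaining 4), so yes.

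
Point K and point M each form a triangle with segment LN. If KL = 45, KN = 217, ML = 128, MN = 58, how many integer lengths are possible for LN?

13

From triangle KLN: 172 < LN < 262.
From triangle MLN: 70 < LN < 186.
Intersection: 172 < LN < 186, so integers 173 through 185: 13 values.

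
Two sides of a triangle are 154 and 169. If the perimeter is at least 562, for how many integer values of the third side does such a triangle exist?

84

Triangle inequality: 15 < x < 323. Perimeter ≥ 562 gives x ≥ 562 − 154 − 169 = 239.
So 239 ≤ x < 323; integers 239 through 322: 84 values.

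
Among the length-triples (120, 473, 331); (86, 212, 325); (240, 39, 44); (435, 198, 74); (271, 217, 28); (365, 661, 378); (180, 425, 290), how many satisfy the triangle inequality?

(120,331,473): 120+331 ≤ 473 → not valid
(86,212,325): 86+212 ≤ 325 → not valid
(39,44,240): 39+44 ≤ 240 → not valid
(74,198,435): 74+198 ≤ 435 → not valid
(28,217,271): 28+217 ≤ 271 → not valid
(365,378,661): 365+378 > 661 → valid
(180,290,425): 180+290 > 425 → valid
2 of the 7 triples form a triangle.

2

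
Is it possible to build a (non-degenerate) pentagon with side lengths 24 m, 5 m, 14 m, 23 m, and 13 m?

Yes

A pentagon exists iff every side is shorter than the sum of the others — equivalently, the longest side is less than the sum of the rest.
Longest side 24 < 55 (sum of the remaining 4), so yes.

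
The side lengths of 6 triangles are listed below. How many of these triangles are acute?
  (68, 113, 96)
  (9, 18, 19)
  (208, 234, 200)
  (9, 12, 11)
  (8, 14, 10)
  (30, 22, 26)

5

(68,113,96): 68²+96² = 13840 > 12769 = 113² → acute
(9,18,19): 9²+18² = 405 > 361 = 19² → acute
(208,234,200): 200²+208² = 83264 > 54756 = 234² → acute
(9,12,11): 9²+11² = 202 > 144 = 12² → acute
(8,14,10): 8²+10² = 164 < 196 = 14² → obtuse
(30,22,26): 22²+26² = 1160 > 900 = 30² → acute
5 of the 6 are acute.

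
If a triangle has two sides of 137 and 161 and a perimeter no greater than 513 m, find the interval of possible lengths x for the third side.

Triangle inequality alone gives 24 < x < 298.
The perimeter condition gives x ≤ 513 − 137 − 161 = 215.
Intersecting the two: 24 < x ≤ 215.

24 < x ≤ 215 m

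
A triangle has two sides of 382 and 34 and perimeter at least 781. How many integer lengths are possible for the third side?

51

Triangle inequality: 348 < x < 416. Perimeter ≥ 781 gives x ≥ 781 − 382 − 34 = 365.
So 365 ≤ x < 416; integers 365 through 415: 51 values.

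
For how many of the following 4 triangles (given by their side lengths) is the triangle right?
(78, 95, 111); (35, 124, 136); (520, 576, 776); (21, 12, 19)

1

(78,95,111): 78²+95² = 15109 > 12321 = 111² → acute
(35,124,136): 35²+124² = 16601 < 18496 = 136² → obtuse
(520,576,776): 520²+576² = 602176 = 776² → right
(21,12,19): 12²+19² = 505 > 441 = 21² → acute
1 of the 4 is right.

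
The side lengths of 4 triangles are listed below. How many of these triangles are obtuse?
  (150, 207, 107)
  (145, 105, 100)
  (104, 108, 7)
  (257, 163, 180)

3

(150,207,107): 107²+150² = 33949 < 42849 = 207² → obtuse
(145,105,100): 100²+105² = 21025 = 145² → right
(104,108,7): 7²+104² = 10865 < 11664 = 108² → obtuse
(257,163,180): 163²+180² = 58969 < 66049 = 257² → obtuse
3 of the 4 are obtuse.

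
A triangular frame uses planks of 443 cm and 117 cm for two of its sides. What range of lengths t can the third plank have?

By the triangle inequality, t must be less than 443 + 117 = 560 and greater than |443 − 117| = 326.

326 < t < 560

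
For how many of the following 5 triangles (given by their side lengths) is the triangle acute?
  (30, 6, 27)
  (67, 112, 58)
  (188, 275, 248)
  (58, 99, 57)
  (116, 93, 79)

2

(30,6,27): 6²+27² = 765 < 900 = 30² → obtuse
(67,112,58): 58²+67² = 7853 < 12544 = 112² → obtuse
(188,275,248): 188²+248² = 96848 > 75625 = 275² → acute
(58,99,57): 57²+58² = 6613 < 9801 = 99² → obtuse
(116,93,79): 79²+93² = 14890 > 13456 = 116² → acute
2 of the 5 are acute.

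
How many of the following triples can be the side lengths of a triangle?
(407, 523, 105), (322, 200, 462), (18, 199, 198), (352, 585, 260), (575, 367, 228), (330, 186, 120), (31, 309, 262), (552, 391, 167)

5

(105,407,523): 105+407 ≤ 523 → not valid
(200,322,462): 200+322 > 462 → valid
(18,198,199): 18+198 > 199 → valid
(260,352,585): 260+352 > 585 → valid
(228,367,575): 228+367 > 575 → valid
(120,186,330): 120+186 ≤ 330 → not valid
(31,262,309): 31+262 ≤ 309 → not valid
(167,391,552): 167+391 > 552 → valid
5 of the 8 triples form a triangle.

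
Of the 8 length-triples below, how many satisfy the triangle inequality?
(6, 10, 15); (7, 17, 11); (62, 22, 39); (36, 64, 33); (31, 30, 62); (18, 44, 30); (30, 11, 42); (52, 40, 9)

(6,10,15): 6+10 > 15 → valid
(7,11,17): 7+11 > 17 → valid
(22,39,62): 22+39 ≤ 62 → not valid
(33,36,64): 33+36 > 64 → valid
(30,31,62): 30+31 ≤ 62 → not valid
(18,30,44): 18+30 > 44 → valid
(11,30,42): 11+30 ≤ 42 → not valid
(9,40,52): 9+40 ≤ 52 → not valid
4 of the 8 triples form a triangle.

4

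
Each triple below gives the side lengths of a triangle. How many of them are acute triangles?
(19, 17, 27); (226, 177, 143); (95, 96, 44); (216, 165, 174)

(19,17,27): 17²+19² = 650 < 729 = 27² → obtuse
(226,177,143): 143²+177² = 51778 > 51076 = 226² → acute
(95,96,44): 44²+95² = 10961 > 9216 = 96² → acute
(216,165,174): 165²+174² = 57501 > 46656 = 216² → acute
3 of the 4 are acute.

3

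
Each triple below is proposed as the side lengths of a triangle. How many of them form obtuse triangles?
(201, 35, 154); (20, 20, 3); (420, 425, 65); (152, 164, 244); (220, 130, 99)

(201,35,154): 35+154 ≤ 201, not a triangle
(20,20,3): 3²+20² = 409 > 400 = 20² → acute
(420,425,65): 65²+420² = 180625 = 425² → right
(152,164,244): 152²+164² = 50000 < 59536 = 244² → obtuse
(220,130,99): 99²+130² = 26701 < 48400 = 220² → obtuse
2 of the 5 are obtuse.

2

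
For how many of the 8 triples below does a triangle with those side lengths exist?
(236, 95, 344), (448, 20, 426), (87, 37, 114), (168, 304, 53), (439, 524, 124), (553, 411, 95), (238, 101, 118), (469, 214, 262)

(95,236,344): 95+236 ≤ 344 → not valid
(20,426,448): 20+426 ≤ 448 → not valid
(37,87,114): 37+87 > 114 → valid
(53,168,304): 53+168 ≤ 304 → not valid
(124,439,524): 124+439 > 524 → valid
(95,411,553): 95+411 ≤ 553 → not valid
(101,118,238): 101+118 ≤ 238 → not valid
(214,262,469): 214+262 > 469 → valid
3 of the 8 triples form a triangle.

3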